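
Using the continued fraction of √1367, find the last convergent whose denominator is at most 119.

√1367 = [36; 1, 35, 1, 72, …] (period length 4).
Convergents:
  p_0/q_0 = 36/1
  p_1/q_1 = 37/1
  p_2/q_2 = 1331/36
  p_3/q_3 = 1368/37
  p_4/q_4 = 99827/2700
q_3 = 37 ≤ 119 < 2700 = q_4, so the answer is 1368/37.

1368/37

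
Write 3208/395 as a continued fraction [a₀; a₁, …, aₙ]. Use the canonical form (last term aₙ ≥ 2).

3208 = 8×395 + 48
395 = 8×48 + 11
48 = 4×11 + 4
11 = 2×4 + 3
4 = 1×3 + 1
3 = 3×1 + 0  (stop)
So 3208/395 = [8; 8, 4, 2, 1, 3].

[8; 8, 4, 2, 1, 3]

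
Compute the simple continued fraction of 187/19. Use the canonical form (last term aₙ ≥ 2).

[9; 1, 5, 3]

187 = 9*19 + 16
19 = 1*16 + 3
16 = 5*3 + 1
3 = 3*1 + 0  (stop)
So 187/19 = [9; 1, 5, 3].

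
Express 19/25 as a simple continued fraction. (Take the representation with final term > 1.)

[0; 1, 3, 6]

19 = 0×25 + 19
25 = 1×19 + 6
19 = 3×6 + 1
6 = 6×1 + 0  (stop)
So 19/25 = [0; 1, 3, 6].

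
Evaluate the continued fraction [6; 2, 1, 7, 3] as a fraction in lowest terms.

Using pₖ = aₖpₖ₋₁ + pₖ₋₂ and qₖ = aₖqₖ₋₁ + qₖ₋₂:
  k=0: a=6, p=6, q=1
  k=1: a=2, p=13, q=2
  k=2: a=1, p=19, q=3
  k=3: a=7, p=146, q=23
  k=4: a=3, p=457, q=72

457/72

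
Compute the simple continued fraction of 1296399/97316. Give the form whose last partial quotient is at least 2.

[13; 3, 9, 11, 3, 14, 7]

1296399 = 13*97316 + 31291
97316 = 3*31291 + 3443
31291 = 9*3443 + 304
3443 = 11*304 + 99
304 = 3*99 + 7
99 = 14*7 + 1
7 = 7*1 + 0  (stop)
So 1296399/97316 = [13; 3, 9, 11, 3, 14, 7].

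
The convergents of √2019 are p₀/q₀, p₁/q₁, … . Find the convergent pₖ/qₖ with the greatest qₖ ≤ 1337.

√2019 = [44; 1, 13, 1, 88, …] (period length 4).
Convergents:
  p_0/q_0 = 44/1
  p_1/q_1 = 45/1
  p_2/q_2 = 629/14
  p_3/q_3 = 674/15
  p_4/q_4 = 59941/1334
  p_5/q_5 = 60615/1349
q_4 = 1334 ≤ 1337 < 1349 = q_5, so the answer is 59941/1334.

59941/1334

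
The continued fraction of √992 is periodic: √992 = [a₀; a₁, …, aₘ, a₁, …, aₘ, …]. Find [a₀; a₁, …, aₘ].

a₀ = ⌊√992⌋ = 31.

[31; 2, 62]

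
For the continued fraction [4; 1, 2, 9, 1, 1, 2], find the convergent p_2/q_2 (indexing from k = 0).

14/3

Using pₖ = aₖpₖ₋₁ + pₖ₋₂, qₖ = aₖqₖ₋₁ + qₖ₋₂ (with p₋₁=1, p₋₂=0, q₋₁=0, q₋₂=1):
  k=0: a=4, p=4, q=1
  k=1: a=1, p=5, q=1
  k=2: a=2, p=14, q=3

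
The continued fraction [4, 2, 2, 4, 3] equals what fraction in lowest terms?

Fold from the inside: start with 3/1.
  4 + 1/3 = 13/3
  2 + 3/13 = 29/13
  2 + 13/29 = 71/29
  4 + 29/71 = 313/71

313/71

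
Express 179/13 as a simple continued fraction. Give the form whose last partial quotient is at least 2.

179 = 13*13 + 10
13 = 1*10 + 3
10 = 3*3 + 1
3 = 3*1 + 0  (stop)
So 179/13 = [13; 1, 3, 3].

[13; 1, 3, 3]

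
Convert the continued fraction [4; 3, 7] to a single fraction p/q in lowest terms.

Fold from the inside: start with 7/1.
  3 + 1/7 = 22/7
  4 + 7/22 = 95/22

95/22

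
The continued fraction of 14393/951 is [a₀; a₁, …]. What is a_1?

7

14393 = 15·951 + 128   →  a_0 = 15
951 = 7·128 + 55   →  a_1 = 7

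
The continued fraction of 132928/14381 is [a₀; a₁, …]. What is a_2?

9

132928 = 9·14381 + 3499   →  a_0 = 9
14381 = 4·3499 + 385   →  a_1 = 4
3499 = 9·385 + 34   →  a_2 = 9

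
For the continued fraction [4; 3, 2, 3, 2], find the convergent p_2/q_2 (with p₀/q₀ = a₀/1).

Using pₖ = aₖpₖ₋₁ + pₖ₋₂, qₖ = aₖqₖ₋₁ + qₖ₋₂ (with p₋₁=1, p₋₂=0, q₋₁=0, q₋₂=1):
  k=0: a=4, p=4, q=1
  k=1: a=3, p=13, q=3
  k=2: a=2, p=30, q=7

30/7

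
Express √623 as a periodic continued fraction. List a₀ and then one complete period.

[24; 1, 23, 1, 48]

a₀ = ⌊√623⌋ = 24.
With m₀=0, d₀=1 and mₖ₊₁ = dₖaₖ − mₖ, dₖ₊₁ = (n − mₖ₊₁²)/dₖ, aₖ₊₁ = ⌊(a₀+mₖ₊₁)/dₖ₊₁⌋:
  k=1: m=24, d=47, a=1
  k=2: m=23, d=2, a=23
  k=3: m=23, d=47, a=1
  k=4: m=24, d=1, a=48
d=1 and a=2a₀=48 at k=4, so the next step gives (m, d) = (24, 47) again — its k=1 value — and the period has length 4.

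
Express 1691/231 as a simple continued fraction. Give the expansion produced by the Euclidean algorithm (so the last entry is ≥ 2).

1691 = 7×231 + 74
231 = 3×74 + 9
74 = 8×9 + 2
9 = 4×2 + 1
2 = 2×1 + 0  (stop)
So 1691/231 = [7; 3, 8, 4, 2].

[7; 3, 8, 4, 2]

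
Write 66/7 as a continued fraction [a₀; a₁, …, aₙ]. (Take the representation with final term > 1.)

[9; 2, 3]

66 = 9×7 + 3
7 = 2×3 + 1
3 = 3×1 + 0  (stop)
So 66/7 = [9; 2, 3].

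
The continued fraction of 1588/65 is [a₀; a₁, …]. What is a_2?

3

1588 = 24·65 + 28   →  a_0 = 24
65 = 2·28 + 9   →  a_1 = 2
28 = 3·9 + 1   →  a_2 = 3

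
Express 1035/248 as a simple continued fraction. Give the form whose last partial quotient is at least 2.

1035 = 4*248 + 43
248 = 5*43 + 33
43 = 1*33 + 10
33 = 3*10 + 3
10 = 3*3 + 1
3 = 3*1 + 0  (stop)
So 1035/248 = [4; 5, 1, 3, 3, 3].

[4; 5, 1, 3, 3, 3]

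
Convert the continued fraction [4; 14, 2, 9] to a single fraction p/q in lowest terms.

Fold from the inside: start with 9/1.
  2 + 1/9 = 19/9
  14 + 9/19 = 275/19
  4 + 19/275 = 1119/275

1119/275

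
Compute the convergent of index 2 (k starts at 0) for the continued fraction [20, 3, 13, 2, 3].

Using pₖ = aₖpₖ₋₁ + pₖ₋₂, qₖ = aₖqₖ₋₁ + qₖ₋₂ (with p₋₁=1, p₋₂=0, q₋₁=0, q₋₂=1):
  k=0: a=20, p=20, q=1
  k=1: a=3, p=61, q=3
  k=2: a=13, p=813, q=40

813/40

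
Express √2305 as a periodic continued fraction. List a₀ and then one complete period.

a₀ = ⌊√2305⌋ = 48.
With m₀=0, d₀=1 and mₖ₊₁ = dₖaₖ − mₖ, dₖ₊₁ = (n − mₖ₊₁²)/dₖ, aₖ₊₁ = ⌊(a₀+mₖ₊₁)/dₖ₊₁⌋:
  k=1: m=48, d=1, a=96
d=1 and a=2a₀=96 at k=1, so the next step gives (m, d) = (48, 1) again — its k=1 value — and the period has length 1.

[48; 96]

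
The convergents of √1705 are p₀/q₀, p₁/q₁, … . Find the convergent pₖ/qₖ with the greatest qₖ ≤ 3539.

√1705 = [41; 3, 2, 3, 82, …] (period length 4).
Convergents:
  p_0/q_0 = 41/1
  p_1/q_1 = 124/3
  p_2/q_2 = 289/7
  p_3/q_3 = 991/24
  p_4/q_4 = 81551/1975
  p_5/q_5 = 245644/5949
q_4 = 1975 ≤ 3539 < 5949 = q_5, so the answer is 81551/1975.

81551/1975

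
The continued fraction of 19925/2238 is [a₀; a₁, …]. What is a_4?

5

19925 = 8·2238 + 2021   →  a_0 = 8
2238 = 1·2021 + 217   →  a_1 = 1
2021 = 9·217 + 68   →  a_2 = 9
217 = 3·68 + 13   →  a_3 = 3
68 = 5·13 + 3   →  a_4 = 5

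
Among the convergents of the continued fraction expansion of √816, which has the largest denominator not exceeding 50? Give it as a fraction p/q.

√816 = [28; 1, 1, 3, 3, 3, 1, 1, 56, …] (period length 8).
Convergents:
  p_0/q_0 = 28/1
  p_1/q_1 = 29/1
  p_2/q_2 = 57/2
  p_3/q_3 = 200/7
  p_4/q_4 = 657/23
  p_5/q_5 = 2171/76
q_4 = 23 ≤ 50 < 76 = q_5, so the answer is 657/23.

657/23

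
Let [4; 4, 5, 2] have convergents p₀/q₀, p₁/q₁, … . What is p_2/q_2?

89/21

Using pₖ = aₖpₖ₋₁ + pₖ₋₂, qₖ = aₖqₖ₋₁ + qₖ₋₂ (with p₋₁=1, p₋₂=0, q₋₁=0, q₋₂=1):
  k=0: a=4, p=4, q=1
  k=1: a=4, p=17, q=4
  k=2: a=5, p=89, q=21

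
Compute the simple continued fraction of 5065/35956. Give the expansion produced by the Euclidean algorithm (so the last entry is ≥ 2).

5065 = 0*35956 + 5065
35956 = 7*5065 + 501
5065 = 10*501 + 55
501 = 9*55 + 6
55 = 9*6 + 1
6 = 6*1 + 0  (stop)
So 5065/35956 = [0; 7, 10, 9, 9, 6].

[0; 7, 10, 9, 9, 6]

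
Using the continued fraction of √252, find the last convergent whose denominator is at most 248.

3921/247

√252 = [15; 1, 6, 1, 30, …] (period length 4).
Convergents:
  p_0/q_0 = 15/1
  p_1/q_1 = 16/1
  p_2/q_2 = 111/7
  p_3/q_3 = 127/8
  p_4/q_4 = 3921/247
  p_5/q_5 = 4048/255
q_4 = 247 ≤ 248 < 255 = q_5, so the answer is 3921/247.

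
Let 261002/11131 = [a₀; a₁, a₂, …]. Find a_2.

261002 = 23·11131 + 4989   →  a_0 = 23
11131 = 2·4989 + 1153   →  a_1 = 2
4989 = 4·1153 + 377   →  a_2 = 4

4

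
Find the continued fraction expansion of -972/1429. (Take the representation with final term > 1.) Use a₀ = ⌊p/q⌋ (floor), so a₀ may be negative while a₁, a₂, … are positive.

[-1; 3, 7, 1, 7, 3, 2]

-972 = -1×1429 + 457
1429 = 3×457 + 58
457 = 7×58 + 51
58 = 1×51 + 7
51 = 7×7 + 2
7 = 3×2 + 1
2 = 2×1 + 0  (stop)
So -972/1429 = [-1; 3, 7, 1, 7, 3, 2].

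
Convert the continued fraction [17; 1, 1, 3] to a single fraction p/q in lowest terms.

123/7

Using pₖ = aₖpₖ₋₁ + pₖ₋₂ and qₖ = aₖqₖ₋₁ + qₖ₋₂:
  k=0: a=17, p=17, q=1
  k=1: a=1, p=18, q=1
  k=2: a=1, p=35, q=2
  k=3: a=3, p=123, q=7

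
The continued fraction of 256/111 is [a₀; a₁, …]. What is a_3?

1

256 = 2·111 + 34   →  a_0 = 2
111 = 3·34 + 9   →  a_1 = 3
34 = 3·9 + 7   →  a_2 = 3
9 = 1·7 + 2   →  a_3 = 1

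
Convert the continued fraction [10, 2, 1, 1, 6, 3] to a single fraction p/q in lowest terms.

1081/104

Fold from the inside: start with 3/1.
  6 + 1/3 = 19/3
  1 + 3/19 = 22/19
  1 + 19/22 = 41/22
  2 + 22/41 = 104/41
  10 + 41/104 = 1081/104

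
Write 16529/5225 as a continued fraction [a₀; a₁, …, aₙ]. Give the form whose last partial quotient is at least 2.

16529 = 3×5225 + 854
5225 = 6×854 + 101
854 = 8×101 + 46
101 = 2×46 + 9
46 = 5×9 + 1
9 = 9×1 + 0  (stop)
So 16529/5225 = [3; 6, 8, 2, 5, 9].

[3; 6, 8, 2, 5, 9]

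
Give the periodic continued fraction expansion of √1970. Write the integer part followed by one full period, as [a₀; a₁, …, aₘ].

[44; 2, 1, 1, 2, 88]

a₀ = ⌊√1970⌋ = 44.
With m₀=0, d₀=1 and mₖ₊₁ = dₖaₖ − mₖ, dₖ₊₁ = (n − mₖ₊₁²)/dₖ, aₖ₊₁ = ⌊(a₀+mₖ₊₁)/dₖ₊₁⌋:
  k=1: m=44, d=34, a=2
  k=2: m=24, d=41, a=1
  k=3: m=17, d=41, a=1
  k=4: m=24, d=34, a=2
  k=5: m=44, d=1, a=88
d=1 and a=2a₀=88 at k=5, so the next step gives (m, d) = (44, 34) again — its k=1 value — and the period has length 5.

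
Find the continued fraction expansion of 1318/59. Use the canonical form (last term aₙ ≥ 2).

[22; 2, 1, 19]

1318 = 22·59 + 20
59 = 2·20 + 19
20 = 1·19 + 1
19 = 19·1 + 0  (stop)
So 1318/59 = [22; 2, 1, 19].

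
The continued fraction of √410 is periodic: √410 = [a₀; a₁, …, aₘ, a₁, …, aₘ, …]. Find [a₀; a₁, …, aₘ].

a₀ = ⌊√410⌋ = 20.
With m₀=0, d₀=1 and mₖ₊₁ = dₖaₖ − mₖ, dₖ₊₁ = (n − mₖ₊₁²)/dₖ, aₖ₊₁ = ⌊(a₀+mₖ₊₁)/dₖ₊₁⌋:
  k=1: m=20, d=10, a=4
  k=2: m=20, d=1, a=40
d=1 and a=2a₀=40 at k=2, so the next step gives (m, d) = (20, 10) again — its k=1 value — and the period has length 2.

[20; 4, 40]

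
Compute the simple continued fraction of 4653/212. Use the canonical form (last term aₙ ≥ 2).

4653 = 21*212 + 201
212 = 1*201 + 11
201 = 18*11 + 3
11 = 3*3 + 2
3 = 1*2 + 1
2 = 2*1 + 0  (stop)
So 4653/212 = [21; 1, 18, 3, 1, 2].

[21; 1, 18, 3, 1, 2]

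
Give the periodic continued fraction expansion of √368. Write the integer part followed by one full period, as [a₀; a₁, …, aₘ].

a₀ = ⌊√368⌋ = 19.
With m₀=0, d₀=1 and mₖ₊₁ = dₖaₖ − mₖ, dₖ₊₁ = (n − mₖ₊₁²)/dₖ, aₖ₊₁ = ⌊(a₀+mₖ₊₁)/dₖ₊₁⌋:
  k=1: m=19, d=7, a=5
  k=2: m=16, d=16, a=2
  k=3: m=16, d=7, a=5
  k=4: m=19, d=1, a=38
d=1 and a=2a₀=38 at k=4, so the next step gives (m, d) = (19, 7) again — its k=1 value — and the period has length 4.

[19; 5, 2, 5, 38]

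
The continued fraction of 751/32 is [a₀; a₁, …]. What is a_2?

751 = 23·32 + 15   →  a_0 = 23
32 = 2·15 + 2   →  a_1 = 2
15 = 7·2 + 1   →  a_2 = 7

7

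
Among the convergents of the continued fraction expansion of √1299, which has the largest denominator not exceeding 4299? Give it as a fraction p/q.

62316/1729

√1299 = [36; 24, 72, …] (period length 2).
Convergents:
  p_0/q_0 = 36/1
  p_1/q_1 = 865/24
  p_2/q_2 = 62316/1729
  p_3/q_3 = 1496449/41520
q_2 = 1729 ≤ 4299 < 41520 = q_3, so the answer is 62316/1729.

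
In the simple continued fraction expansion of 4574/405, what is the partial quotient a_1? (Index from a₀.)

3

4574 = 11·405 + 119   →  a_0 = 11
405 = 3·119 + 48   →  a_1 = 3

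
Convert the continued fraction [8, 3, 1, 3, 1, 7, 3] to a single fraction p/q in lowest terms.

Fold from the inside: start with 3/1.
  7 + 1/3 = 22/3
  1 + 3/22 = 25/22
  3 + 22/25 = 97/25
  1 + 25/97 = 122/97
  3 + 97/122 = 463/122
  8 + 122/463 = 3826/463

3826/463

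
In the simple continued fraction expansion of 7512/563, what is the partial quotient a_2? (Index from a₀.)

7512 = 13·563 + 193   →  a_0 = 13
563 = 2·193 + 177   →  a_1 = 2
193 = 1·177 + 16   →  a_2 = 1

1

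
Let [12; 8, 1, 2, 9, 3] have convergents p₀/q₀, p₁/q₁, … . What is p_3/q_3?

Using pₖ = aₖpₖ₋₁ + pₖ₋₂, qₖ = aₖqₖ₋₁ + qₖ₋₂ (with p₋₁=1, p₋₂=0, q₋₁=0, q₋₂=1):
  k=0: a=12, p=12, q=1
  k=1: a=8, p=97, q=8
  k=2: a=1, p=109, q=9
  k=3: a=2, p=315, q=26

315/26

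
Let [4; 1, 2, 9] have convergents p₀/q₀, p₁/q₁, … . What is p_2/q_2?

Using pₖ = aₖpₖ₋₁ + pₖ₋₂, qₖ = aₖqₖ₋₁ + qₖ₋₂ (with p₋₁=1, p₋₂=0, q₋₁=0, q₋₂=1):
  k=0: a=4, p=4, q=1
  k=1: a=1, p=5, q=1
  k=2: a=2, p=14, q=3

14/3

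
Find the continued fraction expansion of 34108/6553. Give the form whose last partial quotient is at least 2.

34108 = 5×6553 + 1343
6553 = 4×1343 + 1181
1343 = 1×1181 + 162
1181 = 7×162 + 47
162 = 3×47 + 21
47 = 2×21 + 5
21 = 4×5 + 1
5 = 5×1 + 0  (stop)
So 34108/6553 = [5; 4, 1, 7, 3, 2, 4, 5].

[5; 4, 1, 7, 3, 2, 4, 5]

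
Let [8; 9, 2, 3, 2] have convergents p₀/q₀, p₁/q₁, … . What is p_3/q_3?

535/66

Using pₖ = aₖpₖ₋₁ + pₖ₋₂, qₖ = aₖqₖ₋₁ + qₖ₋₂ (with p₋₁=1, p₋₂=0, q₋₁=0, q₋₂=1):
  k=0: a=8, p=8, q=1
  k=1: a=9, p=73, q=9
  k=2: a=2, p=154, q=19
  k=3: a=3, p=535, q=66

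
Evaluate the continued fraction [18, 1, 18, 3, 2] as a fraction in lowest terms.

2558/135

Using pₖ = aₖpₖ₋₁ + pₖ₋₂ and qₖ = aₖqₖ₋₁ + qₖ₋₂:
  k=0: a=18, p=18, q=1
  k=1: a=1, p=19, q=1
  k=2: a=18, p=360, q=19
  k=3: a=3, p=1099, q=58
  k=4: a=2, p=2558, q=135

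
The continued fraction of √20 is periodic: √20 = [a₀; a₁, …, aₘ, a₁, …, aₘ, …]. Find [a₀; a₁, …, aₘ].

[4; 2, 8]

a₀ = ⌊√20⌋ = 4.
With m₀=0, d₀=1 and mₖ₊₁ = dₖaₖ − mₖ, dₖ₊₁ = (n − mₖ₊₁²)/dₖ, aₖ₊₁ = ⌊(a₀+mₖ₊₁)/dₖ₊₁⌋:
  k=1: m=4, d=4, a=2
  k=2: m=4, d=1, a=8
d=1 and a=2a₀=8 at k=2, so the next step gives (m, d) = (4, 4) again — its k=1 value — and the period has length 2.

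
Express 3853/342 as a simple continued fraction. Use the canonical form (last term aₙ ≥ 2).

3853 = 11·342 + 91
342 = 3·91 + 69
91 = 1·69 + 22
69 = 3·22 + 3
22 = 7·3 + 1
3 = 3·1 + 0  (stop)
So 3853/342 = [11; 3, 1, 3, 7, 3].

[11; 3, 1, 3, 7, 3]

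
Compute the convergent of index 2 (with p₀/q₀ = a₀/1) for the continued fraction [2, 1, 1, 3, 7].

5/2

Using pₖ = aₖpₖ₋₁ + pₖ₋₂, qₖ = aₖqₖ₋₁ + qₖ₋₂ (with p₋₁=1, p₋₂=0, q₋₁=0, q₋₂=1):
  k=0: a=2, p=2, q=1
  k=1: a=1, p=3, q=1
  k=2: a=1, p=5, q=2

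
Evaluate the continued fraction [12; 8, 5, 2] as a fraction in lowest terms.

1091/90

Fold from the inside: start with 2/1.
  5 + 1/2 = 11/2
  8 + 2/11 = 90/11
  12 + 11/90 = 1091/90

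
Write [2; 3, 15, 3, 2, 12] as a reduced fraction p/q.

9484/4077

Fold from the inside: start with 12/1.
  2 + 1/12 = 25/12
  3 + 12/25 = 87/25
  15 + 25/87 = 1330/87
  3 + 87/1330 = 4077/1330
  2 + 1330/4077 = 9484/4077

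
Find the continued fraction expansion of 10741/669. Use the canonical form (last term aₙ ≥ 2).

10741 = 16×669 + 37
669 = 18×37 + 3
37 = 12×3 + 1
3 = 3×1 + 0  (stop)
So 10741/669 = [16; 18, 12, 3].

[16; 18, 12, 3]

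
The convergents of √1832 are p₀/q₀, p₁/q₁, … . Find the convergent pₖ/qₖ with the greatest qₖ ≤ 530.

18362/429

√1832 = [42; 1, 4, 21, 4, 1, 84, …] (period length 6).
Convergents:
  p_0/q_0 = 42/1
  p_1/q_1 = 43/1
  p_2/q_2 = 214/5
  p_3/q_3 = 4537/106
  p_4/q_4 = 18362/429
  p_5/q_5 = 22899/535
q_4 = 429 ≤ 530 < 535 = q_5, so the answer is 18362/429.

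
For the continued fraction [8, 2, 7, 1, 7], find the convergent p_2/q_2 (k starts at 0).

Using pₖ = aₖpₖ₋₁ + pₖ₋₂, qₖ = aₖqₖ₋₁ + qₖ₋₂ (with p₋₁=1, p₋₂=0, q₋₁=0, q₋₂=1):
  k=0: a=8, p=8, q=1
  k=1: a=2, p=17, q=2
  k=2: a=7, p=127, q=15

127/15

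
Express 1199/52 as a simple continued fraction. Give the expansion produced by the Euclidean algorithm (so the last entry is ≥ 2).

[23; 17, 3]

1199 = 23*52 + 3
52 = 17*3 + 1
3 = 3*1 + 0  (stop)
So 1199/52 = [23; 17, 3].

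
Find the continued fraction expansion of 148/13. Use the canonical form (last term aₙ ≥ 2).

[11; 2, 1, 1, 2]

148 = 11×13 + 5
13 = 2×5 + 3
5 = 1×3 + 2
3 = 1×2 + 1
2 = 2×1 + 0  (stop)
So 148/13 = [11; 2, 1, 1, 2].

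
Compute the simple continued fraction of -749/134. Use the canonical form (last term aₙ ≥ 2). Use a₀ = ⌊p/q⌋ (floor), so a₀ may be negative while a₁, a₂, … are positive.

[-6; 2, 2, 3, 2, 3]

-749 = -6×134 + 55
134 = 2×55 + 24
55 = 2×24 + 7
24 = 3×7 + 3
7 = 2×3 + 1
3 = 3×1 + 0  (stop)
So -749/134 = [-6; 2, 2, 3, 2, 3].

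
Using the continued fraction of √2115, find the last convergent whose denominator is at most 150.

√2115 = [45; 1, 90, …] (period length 2).
Convergents:
  p_0/q_0 = 45/1
  p_1/q_1 = 46/1
  p_2/q_2 = 4185/91
  p_3/q_3 = 4231/92
  p_4/q_4 = 384975/8371
q_3 = 92 ≤ 150 < 8371 = q_4, so the answer is 4231/92.

4231/92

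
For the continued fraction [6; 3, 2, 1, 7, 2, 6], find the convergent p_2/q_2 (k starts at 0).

44/7

Using pₖ = aₖpₖ₋₁ + pₖ₋₂, qₖ = aₖqₖ₋₁ + qₖ₋₂ (with p₋₁=1, p₋₂=0, q₋₁=0, q₋₂=1):
  k=0: a=6, p=6, q=1
  k=1: a=3, p=19, q=3
  k=2: a=2, p=44, q=7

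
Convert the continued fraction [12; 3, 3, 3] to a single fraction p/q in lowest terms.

406/33

Fold from the inside: start with 3/1.
  3 + 1/3 = 10/3
  3 + 3/10 = 33/10
  12 + 10/33 = 406/33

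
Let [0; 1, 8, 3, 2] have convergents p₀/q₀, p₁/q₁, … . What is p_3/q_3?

25/28

Using pₖ = aₖpₖ₋₁ + pₖ₋₂, qₖ = aₖqₖ₋₁ + qₖ₋₂ (with p₋₁=1, p₋₂=0, q₋₁=0, q₋₂=1):
  k=0: a=0, p=0, q=1
  k=1: a=1, p=1, q=1
  k=2: a=8, p=8, q=9
  k=3: a=3, p=25, q=28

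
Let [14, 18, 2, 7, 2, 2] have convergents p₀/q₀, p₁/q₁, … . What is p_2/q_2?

520/37

Using pₖ = aₖpₖ₋₁ + pₖ₋₂, qₖ = aₖqₖ₋₁ + qₖ₋₂ (with p₋₁=1, p₋₂=0, q₋₁=0, q₋₂=1):
  k=0: a=14, p=14, q=1
  k=1: a=18, p=253, q=18
  k=2: a=2, p=520, q=37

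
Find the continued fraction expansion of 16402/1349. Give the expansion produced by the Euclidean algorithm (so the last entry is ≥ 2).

16402 = 12·1349 + 214
1349 = 6·214 + 65
214 = 3·65 + 19
65 = 3·19 + 8
19 = 2·8 + 3
8 = 2·3 + 2
3 = 1·2 + 1
2 = 2·1 + 0  (stop)
So 16402/1349 = [12; 6, 3, 3, 2, 2, 1, 2].

[12; 6, 3, 3, 2, 2, 1, 2]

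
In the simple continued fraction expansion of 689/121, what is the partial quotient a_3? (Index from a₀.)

689 = 5·121 + 84   →  a_0 = 5
121 = 1·84 + 37   →  a_1 = 1
84 = 2·37 + 10   →  a_2 = 2
37 = 3·10 + 7   →  a_3 = 3

3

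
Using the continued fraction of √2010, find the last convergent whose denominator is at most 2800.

√2010 = [44; 1, 4, 1, 88, …] (period length 4).
Convergents:
  p_0/q_0 = 44/1
  p_1/q_1 = 45/1
  p_2/q_2 = 224/5
  p_3/q_3 = 269/6
  p_4/q_4 = 23896/533
  p_5/q_5 = 24165/539
  p_6/q_6 = 120556/2689
  p_7/q_7 = 144721/3228
q_6 = 2689 ≤ 2800 < 3228 = q_7, so the answer is 120556/2689.

120556/2689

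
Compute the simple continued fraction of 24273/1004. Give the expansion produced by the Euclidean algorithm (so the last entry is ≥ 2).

24273 = 24·1004 + 177
1004 = 5·177 + 119
177 = 1·119 + 58
119 = 2·58 + 3
58 = 19·3 + 1
3 = 3·1 + 0  (stop)
So 24273/1004 = [24; 5, 1, 2, 19, 3].

[24; 5, 1, 2, 19, 3]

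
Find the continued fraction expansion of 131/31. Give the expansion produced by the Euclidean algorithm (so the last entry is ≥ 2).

[4; 4, 2, 3]

131 = 4·31 + 7
31 = 4·7 + 3
7 = 2·3 + 1
3 = 3·1 + 0  (stop)
So 131/31 = [4; 4, 2, 3].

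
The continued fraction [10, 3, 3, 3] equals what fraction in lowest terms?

Fold from the inside: start with 3/1.
  3 + 1/3 = 10/3
  3 + 3/10 = 33/10
  10 + 10/33 = 340/33

340/33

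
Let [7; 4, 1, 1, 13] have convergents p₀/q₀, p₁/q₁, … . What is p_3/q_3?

Using pₖ = aₖpₖ₋₁ + pₖ₋₂, qₖ = aₖqₖ₋₁ + qₖ₋₂ (with p₋₁=1, p₋₂=0, q₋₁=0, q₋₂=1):
  k=0: a=7, p=7, q=1
  k=1: a=4, p=29, q=4
  k=2: a=1, p=36, q=5
  k=3: a=1, p=65, q=9

65/9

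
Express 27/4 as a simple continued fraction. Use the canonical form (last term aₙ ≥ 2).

[6; 1, 3]

27 = 6*4 + 3
4 = 1*3 + 1
3 = 3*1 + 0  (stop)
So 27/4 = [6; 1, 3].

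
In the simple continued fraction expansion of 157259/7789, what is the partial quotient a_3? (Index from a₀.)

1

157259 = 20·7789 + 1479   →  a_0 = 20
7789 = 5·1479 + 394   →  a_1 = 5
1479 = 3·394 + 297   →  a_2 = 3
394 = 1·297 + 97   →  a_3 = 1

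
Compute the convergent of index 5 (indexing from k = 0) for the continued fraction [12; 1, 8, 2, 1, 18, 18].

Using pₖ = aₖpₖ₋₁ + pₖ₋₂, qₖ = aₖqₖ₋₁ + qₖ₋₂ (with p₋₁=1, p₋₂=0, q₋₁=0, q₋₂=1):
  k=0: a=12, p=12, q=1
  k=1: a=1, p=13, q=1
  k=2: a=8, p=116, q=9
  k=3: a=2, p=245, q=19
  k=4: a=1, p=361, q=28
  k=5: a=18, p=6743, q=523

6743/523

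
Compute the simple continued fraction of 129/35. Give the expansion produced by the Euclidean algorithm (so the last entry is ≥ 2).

129 = 3×35 + 24
35 = 1×24 + 11
24 = 2×11 + 2
11 = 5×2 + 1
2 = 2×1 + 0  (stop)
So 129/35 = [3; 1, 2, 5, 2].

[3; 1, 2, 5, 2]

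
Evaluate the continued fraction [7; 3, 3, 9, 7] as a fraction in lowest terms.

Fold from the inside: start with 7/1.
  9 + 1/7 = 64/7
  3 + 7/64 = 199/64
  3 + 64/199 = 661/199
  7 + 199/661 = 4826/661

4826/661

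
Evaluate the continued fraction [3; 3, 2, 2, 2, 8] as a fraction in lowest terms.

1136/345

Fold from the inside: start with 8/1.
  2 + 1/8 = 17/8
  2 + 8/17 = 42/17
  2 + 17/42 = 101/42
  3 + 42/101 = 345/101
  3 + 101/345 = 1136/345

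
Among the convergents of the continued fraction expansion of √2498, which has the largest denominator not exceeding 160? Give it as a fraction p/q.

√2498 = [49; 1, 48, 1, 98, …] (period length 4).
Convergents:
  p_0/q_0 = 49/1
  p_1/q_1 = 50/1
  p_2/q_2 = 2449/49
  p_3/q_3 = 2499/50
  p_4/q_4 = 247351/4949
q_3 = 50 ≤ 160 < 4949 = q_4, so the answer is 2499/50.

2499/50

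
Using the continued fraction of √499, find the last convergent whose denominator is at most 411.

4490/201

√499 = [22; 2, 1, 21, 1, 2, 44, …] (period length 6).
Convergents:
  p_0/q_0 = 22/1
  p_1/q_1 = 45/2
  p_2/q_2 = 67/3
  p_3/q_3 = 1452/65
  p_4/q_4 = 1519/68
  p_5/q_5 = 4490/201
  p_6/q_6 = 199079/8912
q_5 = 201 ≤ 411 < 8912 = q_6, so the answer is 4490/201.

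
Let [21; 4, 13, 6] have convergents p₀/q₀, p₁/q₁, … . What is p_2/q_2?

Using pₖ = aₖpₖ₋₁ + pₖ₋₂, qₖ = aₖqₖ₋₁ + qₖ₋₂ (with p₋₁=1, p₋₂=0, q₋₁=0, q₋₂=1):
  k=0: a=21, p=21, q=1
  k=1: a=4, p=85, q=4
  k=2: a=13, p=1126, q=53

1126/53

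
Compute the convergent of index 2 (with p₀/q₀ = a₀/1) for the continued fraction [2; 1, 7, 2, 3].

Using pₖ = aₖpₖ₋₁ + pₖ₋₂, qₖ = aₖqₖ₋₁ + qₖ₋₂ (with p₋₁=1, p₋₂=0, q₋₁=0, q₋₂=1):
  k=0: a=2, p=2, q=1
  k=1: a=1, p=3, q=1
  k=2: a=7, p=23, q=8

23/8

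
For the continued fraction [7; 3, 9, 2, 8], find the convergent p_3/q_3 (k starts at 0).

Using pₖ = aₖpₖ₋₁ + pₖ₋₂, qₖ = aₖqₖ₋₁ + qₖ₋₂ (with p₋₁=1, p₋₂=0, q₋₁=0, q₋₂=1):
  k=0: a=7, p=7, q=1
  k=1: a=3, p=22, q=3
  k=2: a=9, p=205, q=28
  k=3: a=2, p=432, q=59

432/59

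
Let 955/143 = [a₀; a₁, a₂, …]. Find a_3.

955 = 6·143 + 97   →  a_0 = 6
143 = 1·97 + 46   →  a_1 = 1
97 = 2·46 + 5   →  a_2 = 2
46 = 9·5 + 1   →  a_3 = 9

9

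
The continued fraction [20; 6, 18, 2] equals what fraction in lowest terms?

Using pₖ = aₖpₖ₋₁ + pₖ₋₂ and qₖ = aₖqₖ₋₁ + qₖ₋₂:
  k=0: a=20, p=20, q=1
  k=1: a=6, p=121, q=6
  k=2: a=18, p=2198, q=109
  k=3: a=2, p=4517, q=224

4517/224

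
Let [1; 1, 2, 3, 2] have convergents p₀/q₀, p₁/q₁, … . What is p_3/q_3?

17/10

Using pₖ = aₖpₖ₋₁ + pₖ₋₂, qₖ = aₖqₖ₋₁ + qₖ₋₂ (with p₋₁=1, p₋₂=0, q₋₁=0, q₋₂=1):
  k=0: a=1, p=1, q=1
  k=1: a=1, p=2, q=1
  k=2: a=2, p=5, q=3
  k=3: a=3, p=17, q=10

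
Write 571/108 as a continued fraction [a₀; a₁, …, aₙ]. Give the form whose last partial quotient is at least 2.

571 = 5×108 + 31
108 = 3×31 + 15
31 = 2×15 + 1
15 = 15×1 + 0  (stop)
So 571/108 = [5; 3, 2, 15].

[5; 3, 2, 15]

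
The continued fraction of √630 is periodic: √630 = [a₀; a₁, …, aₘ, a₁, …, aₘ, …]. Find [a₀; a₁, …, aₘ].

a₀ = ⌊√630⌋ = 25.
With m₀=0, d₀=1 and mₖ₊₁ = dₖaₖ − mₖ, dₖ₊₁ = (n − mₖ₊₁²)/dₖ, aₖ₊₁ = ⌊(a₀+mₖ₊₁)/dₖ₊₁⌋:
  k=1: m=25, d=5, a=10
  k=2: m=25, d=1, a=50
d=1 and a=2a₀=50 at k=2, so the next step gives (m, d) = (25, 5) again — its k=1 value — and the period has length 2.

[25; 10, 50]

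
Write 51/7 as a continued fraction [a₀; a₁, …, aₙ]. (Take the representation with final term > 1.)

51 = 7*7 + 2
7 = 3*2 + 1
2 = 2*1 + 0  (stop)
So 51/7 = [7; 3, 2].

[7; 3, 2]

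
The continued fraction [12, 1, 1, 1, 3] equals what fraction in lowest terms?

139/11

Using pₖ = aₖpₖ₋₁ + pₖ₋₂ and qₖ = aₖqₖ₋₁ + qₖ₋₂:
  k=0: a=12, p=12, q=1
  k=1: a=1, p=13, q=1
  k=2: a=1, p=25, q=2
  k=3: a=1, p=38, q=3
  k=4: a=3, p=139, q=11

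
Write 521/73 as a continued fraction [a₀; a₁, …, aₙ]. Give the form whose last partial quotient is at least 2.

[7; 7, 3, 3]

521 = 7·73 + 10
73 = 7·10 + 3
10 = 3·3 + 1
3 = 3·1 + 0  (stop)
So 521/73 = [7; 7, 3, 3].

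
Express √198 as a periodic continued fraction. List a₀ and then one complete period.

[14; 14, 28]

a₀ = ⌊√198⌋ = 14.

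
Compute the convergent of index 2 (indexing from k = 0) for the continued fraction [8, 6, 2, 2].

Using pₖ = aₖpₖ₋₁ + pₖ₋₂, qₖ = aₖqₖ₋₁ + qₖ₋₂ (with p₋₁=1, p₋₂=0, q₋₁=0, q₋₂=1):
  k=0: a=8, p=8, q=1
  k=1: a=6, p=49, q=6
  k=2: a=2, p=106, q=13

106/13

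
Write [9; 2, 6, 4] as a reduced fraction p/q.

511/54

Using pₖ = aₖpₖ₋₁ + pₖ₋₂ and qₖ = aₖqₖ₋₁ + qₖ₋₂:
  k=0: a=9, p=9, q=1
  k=1: a=2, p=19, q=2
  k=2: a=6, p=123, q=13
  k=3: a=4, p=511, q=54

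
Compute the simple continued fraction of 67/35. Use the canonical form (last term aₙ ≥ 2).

67 = 1*35 + 32
35 = 1*32 + 3
32 = 10*3 + 2
3 = 1*2 + 1
2 = 2*1 + 0  (stop)
So 67/35 = [1; 1, 10, 1, 2].

[1; 1, 10, 1, 2]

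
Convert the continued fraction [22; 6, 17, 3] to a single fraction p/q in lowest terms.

6982/315

Fold from the inside: start with 3/1.
  17 + 1/3 = 52/3
  6 + 3/52 = 315/52
  22 + 52/315 = 6982/315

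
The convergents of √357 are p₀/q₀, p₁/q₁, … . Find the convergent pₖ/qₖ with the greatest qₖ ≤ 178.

√357 = [18; 1, 8, 2, 8, 1, 36, …] (period length 6).
Convergents:
  p_0/q_0 = 18/1
  p_1/q_1 = 19/1
  p_2/q_2 = 170/9
  p_3/q_3 = 359/19
  p_4/q_4 = 3042/161
  p_5/q_5 = 3401/180
q_4 = 161 ≤ 178 < 180 = q_5, so the answer is 3042/161.

3042/161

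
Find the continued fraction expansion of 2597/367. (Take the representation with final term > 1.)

2597 = 7*367 + 28
367 = 13*28 + 3
28 = 9*3 + 1
3 = 3*1 + 0  (stop)
So 2597/367 = [7; 13, 9, 3].

[7; 13, 9, 3]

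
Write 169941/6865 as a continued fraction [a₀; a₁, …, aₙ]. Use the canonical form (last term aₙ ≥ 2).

169941 = 24×6865 + 5181
6865 = 1×5181 + 1684
5181 = 3×1684 + 129
1684 = 13×129 + 7
129 = 18×7 + 3
7 = 2×3 + 1
3 = 3×1 + 0  (stop)
So 169941/6865 = [24; 1, 3, 13, 18, 2, 3].

[24; 1, 3, 13, 18, 2, 3]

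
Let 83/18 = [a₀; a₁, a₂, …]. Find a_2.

1

83 = 4·18 + 11   →  a_0 = 4
18 = 1·11 + 7   →  a_1 = 1
11 = 1·7 + 4   →  a_2 = 1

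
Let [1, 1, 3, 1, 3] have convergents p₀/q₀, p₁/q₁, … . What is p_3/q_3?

Using pₖ = aₖpₖ₋₁ + pₖ₋₂, qₖ = aₖqₖ₋₁ + qₖ₋₂ (with p₋₁=1, p₋₂=0, q₋₁=0, q₋₂=1):
  k=0: a=1, p=1, q=1
  k=1: a=1, p=2, q=1
  k=2: a=3, p=7, q=4
  k=3: a=1, p=9, q=5

9/5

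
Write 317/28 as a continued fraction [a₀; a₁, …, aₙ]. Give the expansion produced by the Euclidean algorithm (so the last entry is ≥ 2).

317 = 11×28 + 9
28 = 3×9 + 1
9 = 9×1 + 0  (stop)
So 317/28 = [11; 3, 9].

[11; 3, 9]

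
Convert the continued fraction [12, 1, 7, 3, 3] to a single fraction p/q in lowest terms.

Using pₖ = aₖpₖ₋₁ + pₖ₋₂ and qₖ = aₖqₖ₋₁ + qₖ₋₂:
  k=0: a=12, p=12, q=1
  k=1: a=1, p=13, q=1
  k=2: a=7, p=103, q=8
  k=3: a=3, p=322, q=25
  k=4: a=3, p=1069, q=83

1069/83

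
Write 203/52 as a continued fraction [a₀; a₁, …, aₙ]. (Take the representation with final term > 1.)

[3; 1, 9, 2, 2]

203 = 3×52 + 47
52 = 1×47 + 5
47 = 9×5 + 2
5 = 2×2 + 1
2 = 2×1 + 0  (stop)
So 203/52 = [3; 1, 9, 2, 2].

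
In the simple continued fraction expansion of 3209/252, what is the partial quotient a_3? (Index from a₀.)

1

3209 = 12·252 + 185   →  a_0 = 12
252 = 1·185 + 67   →  a_1 = 1
185 = 2·67 + 51   →  a_2 = 2
67 = 1·51 + 16   →  a_3 = 1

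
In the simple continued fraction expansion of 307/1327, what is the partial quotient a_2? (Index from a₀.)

307 = 0·1327 + 307   →  a_0 = 0
1327 = 4·307 + 99   →  a_1 = 4
307 = 3·99 + 10   →  a_2 = 3

3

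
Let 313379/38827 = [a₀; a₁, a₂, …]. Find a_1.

14

313379 = 8·38827 + 2763   →  a_0 = 8
38827 = 14·2763 + 145   →  a_1 = 14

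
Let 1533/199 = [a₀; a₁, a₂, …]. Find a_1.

1

1533 = 7·199 + 140   →  a_0 = 7
199 = 1·140 + 59   →  a_1 = 1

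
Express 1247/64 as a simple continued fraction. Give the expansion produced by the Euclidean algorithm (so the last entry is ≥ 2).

1247 = 19×64 + 31
64 = 2×31 + 2
31 = 15×2 + 1
2 = 2×1 + 0  (stop)
So 1247/64 = [19; 2, 15, 2].

[19; 2, 15, 2]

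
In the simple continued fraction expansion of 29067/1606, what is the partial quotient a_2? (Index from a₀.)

9

29067 = 18·1606 + 159   →  a_0 = 18
1606 = 10·159 + 16   →  a_1 = 10
159 = 9·16 + 15   →  a_2 = 9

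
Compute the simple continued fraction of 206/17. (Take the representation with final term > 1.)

206 = 12*17 + 2
17 = 8*2 + 1
2 = 2*1 + 0  (stop)
So 206/17 = [12; 8, 2].

[12; 8, 2]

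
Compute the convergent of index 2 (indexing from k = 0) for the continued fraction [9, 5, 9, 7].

Using pₖ = aₖpₖ₋₁ + pₖ₋₂, qₖ = aₖqₖ₋₁ + qₖ₋₂ (with p₋₁=1, p₋₂=0, q₋₁=0, q₋₂=1):
  k=0: a=9, p=9, q=1
  k=1: a=5, p=46, q=5
  k=2: a=9, p=423, q=46

423/46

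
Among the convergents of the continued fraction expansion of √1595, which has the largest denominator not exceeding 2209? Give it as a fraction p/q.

√1595 = [39; 1, 14, 1, 78, …] (period length 4).
Convergents:
  p_0/q_0 = 39/1
  p_1/q_1 = 40/1
  p_2/q_2 = 599/15
  p_3/q_3 = 639/16
  p_4/q_4 = 50441/1263
  p_5/q_5 = 51080/1279
  p_6/q_6 = 765561/19169
q_5 = 1279 ≤ 2209 < 19169 = q_6, so the answer is 51080/1279.

51080/1279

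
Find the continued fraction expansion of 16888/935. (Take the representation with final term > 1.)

[18; 16, 8, 3, 2]

16888 = 18*935 + 58
935 = 16*58 + 7
58 = 8*7 + 2
7 = 3*2 + 1
2 = 2*1 + 0  (stop)
So 16888/935 = [18; 16, 8, 3, 2].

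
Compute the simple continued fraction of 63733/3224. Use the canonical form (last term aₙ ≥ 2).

[19; 1, 3, 3, 6, 19, 2]

63733 = 19×3224 + 2477
3224 = 1×2477 + 747
2477 = 3×747 + 236
747 = 3×236 + 39
236 = 6×39 + 2
39 = 19×2 + 1
2 = 2×1 + 0  (stop)
So 63733/3224 = [19; 1, 3, 3, 6, 19, 2].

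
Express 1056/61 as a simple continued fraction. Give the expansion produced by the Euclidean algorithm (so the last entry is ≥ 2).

1056 = 17·61 + 19
61 = 3·19 + 4
19 = 4·4 + 3
4 = 1·3 + 1
3 = 3·1 + 0  (stop)
So 1056/61 = [17; 3, 4, 1, 3].

[17; 3, 4, 1, 3]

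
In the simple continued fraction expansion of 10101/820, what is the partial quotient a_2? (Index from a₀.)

10101 = 12·820 + 261   →  a_0 = 12
820 = 3·261 + 37   →  a_1 = 3
261 = 7·37 + 2   →  a_2 = 7

7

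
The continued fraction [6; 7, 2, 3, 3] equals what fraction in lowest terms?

Using pₖ = aₖpₖ₋₁ + pₖ₋₂ and qₖ = aₖqₖ₋₁ + qₖ₋₂:
  k=0: a=6, p=6, q=1
  k=1: a=7, p=43, q=7
  k=2: a=2, p=92, q=15
  k=3: a=3, p=319, q=52
  k=4: a=3, p=1049, q=171

1049/171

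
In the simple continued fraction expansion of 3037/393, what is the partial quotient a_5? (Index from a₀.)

17

3037 = 7·393 + 286   →  a_0 = 7
393 = 1·286 + 107   →  a_1 = 1
286 = 2·107 + 72   →  a_2 = 2
107 = 1·72 + 35   →  a_3 = 1
72 = 2·35 + 2   →  a_4 = 2
35 = 17·2 + 1   →  a_5 = 17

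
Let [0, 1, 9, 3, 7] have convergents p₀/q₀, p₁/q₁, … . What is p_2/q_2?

Using pₖ = aₖpₖ₋₁ + pₖ₋₂, qₖ = aₖqₖ₋₁ + qₖ₋₂ (with p₋₁=1, p₋₂=0, q₋₁=0, q₋₂=1):
  k=0: a=0, p=0, q=1
  k=1: a=1, p=1, q=1
  k=2: a=9, p=9, q=10

9/10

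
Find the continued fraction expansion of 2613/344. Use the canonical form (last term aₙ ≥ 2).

2613 = 7×344 + 205
344 = 1×205 + 139
205 = 1×139 + 66
139 = 2×66 + 7
66 = 9×7 + 3
7 = 2×3 + 1
3 = 3×1 + 0  (stop)
So 2613/344 = [7; 1, 1, 2, 9, 2, 3].

[7; 1, 1, 2, 9, 2, 3]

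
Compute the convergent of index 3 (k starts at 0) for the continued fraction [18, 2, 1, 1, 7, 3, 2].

92/5

Using pₖ = aₖpₖ₋₁ + pₖ₋₂, qₖ = aₖqₖ₋₁ + qₖ₋₂ (with p₋₁=1, p₋₂=0, q₋₁=0, q₋₂=1):
  k=0: a=18, p=18, q=1
  k=1: a=2, p=37, q=2
  k=2: a=1, p=55, q=3
  k=3: a=1, p=92, q=5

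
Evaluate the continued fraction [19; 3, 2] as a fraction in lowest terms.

135/7

Using pₖ = aₖpₖ₋₁ + pₖ₋₂ and qₖ = aₖqₖ₋₁ + qₖ₋₂:
  k=0: a=19, p=19, q=1
  k=1: a=3, p=58, q=3
  k=2: a=2, p=135, q=7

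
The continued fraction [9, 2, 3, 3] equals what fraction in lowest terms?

217/23

Fold from the inside: start with 3/1.
  3 + 1/3 = 10/3
  2 + 3/10 = 23/10
  9 + 10/23 = 217/23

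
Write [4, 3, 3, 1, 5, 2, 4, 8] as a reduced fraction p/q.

Fold from the inside: start with 8/1.
  4 + 1/8 = 33/8
  2 + 8/33 = 74/33
  5 + 33/74 = 403/74
  1 + 74/403 = 477/403
  3 + 403/477 = 1834/477
  3 + 477/1834 = 5979/1834
  4 + 1834/5979 = 25750/5979

25750/5979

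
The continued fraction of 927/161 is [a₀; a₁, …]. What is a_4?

927 = 5·161 + 122   →  a_0 = 5
161 = 1·122 + 39   →  a_1 = 1
122 = 3·39 + 5   →  a_2 = 3
39 = 7·5 + 4   →  a_3 = 7
5 = 1·4 + 1   →  a_4 = 1

1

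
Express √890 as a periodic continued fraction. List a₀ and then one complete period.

[29; 1, 4, 1, 58]

a₀ = ⌊√890⌋ = 29.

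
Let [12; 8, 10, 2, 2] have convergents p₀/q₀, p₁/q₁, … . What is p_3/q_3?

Using pₖ = aₖpₖ₋₁ + pₖ₋₂, qₖ = aₖqₖ₋₁ + qₖ₋₂ (with p₋₁=1, p₋₂=0, q₋₁=0, q₋₂=1):
  k=0: a=12, p=12, q=1
  k=1: a=8, p=97, q=8
  k=2: a=10, p=982, q=81
  k=3: a=2, p=2061, q=170

2061/170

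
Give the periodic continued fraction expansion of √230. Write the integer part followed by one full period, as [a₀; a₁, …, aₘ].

a₀ = ⌊√230⌋ = 15.
With m₀=0, d₀=1 and mₖ₊₁ = dₖaₖ − mₖ, dₖ₊₁ = (n − mₖ₊₁²)/dₖ, aₖ₊₁ = ⌊(a₀+mₖ₊₁)/dₖ₊₁⌋:
  k=1: m=15, d=5, a=6
  k=2: m=15, d=1, a=30
d=1 and a=2a₀=30 at k=2, so the next step gives (m, d) = (15, 5) again — its k=1 value — and the period has length 2.

[15; 6, 30]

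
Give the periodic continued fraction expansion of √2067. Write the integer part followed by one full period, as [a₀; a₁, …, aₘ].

[45; 2, 6, 2, 90]

a₀ = ⌊√2067⌋ = 45.
With m₀=0, d₀=1 and mₖ₊₁ = dₖaₖ − mₖ, dₖ₊₁ = (n − mₖ₊₁²)/dₖ, aₖ₊₁ = ⌊(a₀+mₖ₊₁)/dₖ₊₁⌋:
  k=1: m=45, d=42, a=2
  k=2: m=39, d=13, a=6
  k=3: m=39, d=42, a=2
  k=4: m=45, d=1, a=90
d=1 and a=2a₀=90 at k=4, so the next step gives (m, d) = (45, 42) again — its k=1 value — and the period has length 4.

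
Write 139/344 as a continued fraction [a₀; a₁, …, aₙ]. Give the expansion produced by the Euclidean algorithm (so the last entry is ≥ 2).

139 = 0*344 + 139
344 = 2*139 + 66
139 = 2*66 + 7
66 = 9*7 + 3
7 = 2*3 + 1
3 = 3*1 + 0  (stop)
So 139/344 = [0; 2, 2, 9, 2, 3].

[0; 2, 2, 9, 2, 3]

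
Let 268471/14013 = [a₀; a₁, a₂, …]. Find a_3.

268471 = 19·14013 + 2224   →  a_0 = 19
14013 = 6·2224 + 669   →  a_1 = 6
2224 = 3·669 + 217   →  a_2 = 3
669 = 3·217 + 18   →  a_3 = 3

3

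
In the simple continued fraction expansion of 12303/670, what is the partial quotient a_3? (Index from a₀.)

12303 = 18·670 + 243   →  a_0 = 18
670 = 2·243 + 184   →  a_1 = 2
243 = 1·184 + 59   →  a_2 = 1
184 = 3·59 + 7   →  a_3 = 3

3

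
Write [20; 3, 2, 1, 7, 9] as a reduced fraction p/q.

Using pₖ = aₖpₖ₋₁ + pₖ₋₂ and qₖ = aₖqₖ₋₁ + qₖ₋₂:
  k=0: a=20, p=20, q=1
  k=1: a=3, p=61, q=3
  k=2: a=2, p=142, q=7
  k=3: a=1, p=203, q=10
  k=4: a=7, p=1563, q=77
  k=5: a=9, p=14270, q=703

14270/703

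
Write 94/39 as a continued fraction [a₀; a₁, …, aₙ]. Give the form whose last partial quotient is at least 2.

[2; 2, 2, 3, 2]

94 = 2·39 + 16
39 = 2·16 + 7
16 = 2·7 + 2
7 = 3·2 + 1
2 = 2·1 + 0  (stop)
So 94/39 = [2; 2, 2, 3, 2].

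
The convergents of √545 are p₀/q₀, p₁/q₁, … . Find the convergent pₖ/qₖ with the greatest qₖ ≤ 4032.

√545 = [23; 2, 1, 8, 1, 2, 46, …] (period length 6).
Convergents:
  p_0/q_0 = 23/1
  p_1/q_1 = 47/2
  p_2/q_2 = 70/3
  p_3/q_3 = 607/26
  p_4/q_4 = 677/29
  p_5/q_5 = 1961/84
  p_6/q_6 = 90883/3893
  p_7/q_7 = 183727/7870
q_6 = 3893 ≤ 4032 < 7870 = q_7, so the answer is 90883/3893.

90883/3893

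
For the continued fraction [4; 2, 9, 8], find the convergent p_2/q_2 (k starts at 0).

85/19

Using pₖ = aₖpₖ₋₁ + pₖ₋₂, qₖ = aₖqₖ₋₁ + qₖ₋₂ (with p₋₁=1, p₋₂=0, q₋₁=0, q₋₂=1):
  k=0: a=4, p=4, q=1
  k=1: a=2, p=9, q=2
  k=2: a=9, p=85, q=19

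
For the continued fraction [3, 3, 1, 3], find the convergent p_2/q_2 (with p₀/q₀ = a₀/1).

13/4

Using pₖ = aₖpₖ₋₁ + pₖ₋₂, qₖ = aₖqₖ₋₁ + qₖ₋₂ (with p₋₁=1, p₋₂=0, q₋₁=0, q₋₂=1):
  k=0: a=3, p=3, q=1
  k=1: a=3, p=10, q=3
  k=2: a=1, p=13, q=4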